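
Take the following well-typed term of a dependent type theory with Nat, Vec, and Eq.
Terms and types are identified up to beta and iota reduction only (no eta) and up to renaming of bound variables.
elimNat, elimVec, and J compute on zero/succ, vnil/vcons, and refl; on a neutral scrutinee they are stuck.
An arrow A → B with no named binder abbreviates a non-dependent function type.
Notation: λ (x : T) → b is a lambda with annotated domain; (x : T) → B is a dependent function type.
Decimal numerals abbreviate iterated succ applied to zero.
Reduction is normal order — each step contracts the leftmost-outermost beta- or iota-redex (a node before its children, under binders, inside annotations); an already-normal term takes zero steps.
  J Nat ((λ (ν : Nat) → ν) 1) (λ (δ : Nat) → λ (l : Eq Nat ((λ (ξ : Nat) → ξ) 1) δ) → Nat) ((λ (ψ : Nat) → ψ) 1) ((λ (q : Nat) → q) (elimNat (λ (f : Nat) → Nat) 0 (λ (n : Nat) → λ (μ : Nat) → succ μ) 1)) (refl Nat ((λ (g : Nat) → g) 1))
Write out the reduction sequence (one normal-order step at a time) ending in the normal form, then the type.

reduction (normal order):
  J Nat ((λ (ν : Nat) → ν) 1) (λ (δ : Nat) → λ (l : Eq Nat ((λ (ξ : Nat) → ξ) 1) δ) → Nat) ((λ (ψ : Nat) → ψ) 1) ((λ (q : Nat) → q) (elimNat (λ (f : Nat) → Nat) 0 (λ (n : Nat) → λ (μ : Nat) → succ μ) 1)) (refl Nat ((λ (g : Nat) → g) 1))
  ~> (λ (ν : Nat) → ν) 1
  ~> 1
the term's type:
  Nat


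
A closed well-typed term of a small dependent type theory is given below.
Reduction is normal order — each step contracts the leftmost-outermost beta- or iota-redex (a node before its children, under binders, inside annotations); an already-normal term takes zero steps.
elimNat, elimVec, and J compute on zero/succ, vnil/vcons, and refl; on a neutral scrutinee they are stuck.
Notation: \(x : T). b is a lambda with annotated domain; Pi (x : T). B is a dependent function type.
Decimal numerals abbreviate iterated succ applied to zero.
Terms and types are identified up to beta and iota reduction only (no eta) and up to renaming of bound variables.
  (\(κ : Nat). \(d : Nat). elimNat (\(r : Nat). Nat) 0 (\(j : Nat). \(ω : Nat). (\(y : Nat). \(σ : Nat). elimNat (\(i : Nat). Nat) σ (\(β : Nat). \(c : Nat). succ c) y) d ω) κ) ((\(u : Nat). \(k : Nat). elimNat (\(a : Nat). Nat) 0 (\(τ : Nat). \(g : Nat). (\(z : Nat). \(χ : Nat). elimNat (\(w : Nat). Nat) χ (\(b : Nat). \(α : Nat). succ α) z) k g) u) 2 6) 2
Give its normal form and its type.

resulting normal form:
  24
inferred type:
  Nat
observation: normalization takes exactly 99 steps under the normal-order strategy.


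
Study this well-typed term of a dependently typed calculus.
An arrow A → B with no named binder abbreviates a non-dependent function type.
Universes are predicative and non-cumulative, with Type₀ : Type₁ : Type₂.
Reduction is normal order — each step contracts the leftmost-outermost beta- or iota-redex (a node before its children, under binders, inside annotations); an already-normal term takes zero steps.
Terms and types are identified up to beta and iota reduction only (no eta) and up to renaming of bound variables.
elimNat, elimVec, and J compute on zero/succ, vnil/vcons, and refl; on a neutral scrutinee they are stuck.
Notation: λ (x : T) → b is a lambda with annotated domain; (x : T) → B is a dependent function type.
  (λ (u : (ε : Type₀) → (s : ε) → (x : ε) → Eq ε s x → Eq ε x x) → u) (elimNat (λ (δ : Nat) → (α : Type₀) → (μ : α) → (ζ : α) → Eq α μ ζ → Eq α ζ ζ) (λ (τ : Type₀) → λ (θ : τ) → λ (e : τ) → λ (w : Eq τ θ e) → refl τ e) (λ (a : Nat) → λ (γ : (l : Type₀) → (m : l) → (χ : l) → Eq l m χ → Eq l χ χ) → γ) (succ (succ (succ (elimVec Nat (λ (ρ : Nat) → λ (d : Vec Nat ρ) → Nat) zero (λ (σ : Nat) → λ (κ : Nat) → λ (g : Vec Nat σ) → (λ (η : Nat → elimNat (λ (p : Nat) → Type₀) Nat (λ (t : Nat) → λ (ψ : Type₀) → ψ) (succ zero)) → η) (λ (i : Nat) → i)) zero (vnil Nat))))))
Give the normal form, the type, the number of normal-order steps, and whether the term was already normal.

resulting normal form:
  λ (u : Type₀) → λ (ε : u) → λ (s : u) → λ (x : Eq u ε s) → refl u s
the term's type:
  (u : Type₀) → (ε : u) → (s : u) → Eq u ε s → Eq u s s
steps to reach normal form (normal order): 12
term was already normal: no
first contracted redex: a beta-redex


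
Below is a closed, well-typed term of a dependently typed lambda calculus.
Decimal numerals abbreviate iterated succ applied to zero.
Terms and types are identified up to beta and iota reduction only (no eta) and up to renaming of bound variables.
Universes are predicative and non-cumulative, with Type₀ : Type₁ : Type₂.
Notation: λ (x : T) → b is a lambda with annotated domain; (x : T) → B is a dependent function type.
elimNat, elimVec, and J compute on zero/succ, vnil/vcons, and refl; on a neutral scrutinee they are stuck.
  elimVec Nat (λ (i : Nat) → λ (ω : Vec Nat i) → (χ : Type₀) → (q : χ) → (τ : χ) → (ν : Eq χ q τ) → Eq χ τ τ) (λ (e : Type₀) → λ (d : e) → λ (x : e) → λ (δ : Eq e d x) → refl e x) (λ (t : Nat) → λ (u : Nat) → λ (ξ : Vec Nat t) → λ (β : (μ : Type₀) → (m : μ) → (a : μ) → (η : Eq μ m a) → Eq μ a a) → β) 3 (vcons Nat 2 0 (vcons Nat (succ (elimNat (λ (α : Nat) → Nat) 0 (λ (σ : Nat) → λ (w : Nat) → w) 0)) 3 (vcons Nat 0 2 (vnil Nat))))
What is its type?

the term's type:
  (i : Type₀) → (ω : i) → (χ : i) → (q : Eq i ω χ) → Eq i χ χ


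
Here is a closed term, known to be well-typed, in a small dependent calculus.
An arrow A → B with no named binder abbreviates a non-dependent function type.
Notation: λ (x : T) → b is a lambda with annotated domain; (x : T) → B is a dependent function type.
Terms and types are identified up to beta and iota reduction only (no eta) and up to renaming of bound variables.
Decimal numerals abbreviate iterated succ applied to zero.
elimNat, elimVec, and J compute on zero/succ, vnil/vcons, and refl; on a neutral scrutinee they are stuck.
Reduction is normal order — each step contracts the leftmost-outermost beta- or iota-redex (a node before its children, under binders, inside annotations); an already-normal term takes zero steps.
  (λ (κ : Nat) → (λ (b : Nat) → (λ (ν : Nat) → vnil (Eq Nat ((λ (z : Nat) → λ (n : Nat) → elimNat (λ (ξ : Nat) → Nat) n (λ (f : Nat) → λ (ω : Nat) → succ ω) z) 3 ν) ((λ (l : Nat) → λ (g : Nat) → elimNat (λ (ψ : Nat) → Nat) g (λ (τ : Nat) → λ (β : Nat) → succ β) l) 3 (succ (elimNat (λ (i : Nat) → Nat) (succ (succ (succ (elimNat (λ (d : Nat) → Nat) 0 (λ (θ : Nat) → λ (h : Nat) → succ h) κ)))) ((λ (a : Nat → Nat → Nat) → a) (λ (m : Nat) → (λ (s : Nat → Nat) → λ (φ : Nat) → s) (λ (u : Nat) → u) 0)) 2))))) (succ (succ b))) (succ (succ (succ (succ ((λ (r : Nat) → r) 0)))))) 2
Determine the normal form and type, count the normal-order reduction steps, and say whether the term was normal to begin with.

resulting normal form:
  vnil (Eq Nat 9 9)
type:
  Vec (Eq Nat 9 9) 0
steps to reach normal form (normal order): 48
already normal: no
first redex: a beta-redex


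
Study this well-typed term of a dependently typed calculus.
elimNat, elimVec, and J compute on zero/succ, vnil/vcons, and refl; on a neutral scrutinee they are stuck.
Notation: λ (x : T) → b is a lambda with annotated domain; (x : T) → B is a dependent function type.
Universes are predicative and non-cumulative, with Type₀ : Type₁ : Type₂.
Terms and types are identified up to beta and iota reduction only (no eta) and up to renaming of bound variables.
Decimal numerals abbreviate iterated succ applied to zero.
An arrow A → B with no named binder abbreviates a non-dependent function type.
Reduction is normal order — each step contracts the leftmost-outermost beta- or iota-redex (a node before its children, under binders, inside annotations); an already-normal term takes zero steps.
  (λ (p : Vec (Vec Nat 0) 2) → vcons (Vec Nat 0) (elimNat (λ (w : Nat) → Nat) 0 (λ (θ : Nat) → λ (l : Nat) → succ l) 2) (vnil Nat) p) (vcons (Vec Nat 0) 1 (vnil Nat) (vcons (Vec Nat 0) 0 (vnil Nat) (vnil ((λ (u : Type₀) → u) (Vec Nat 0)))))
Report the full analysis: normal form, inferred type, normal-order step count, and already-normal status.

reduced normal form:
  vcons (Vec Nat 0) 2 (vnil Nat) (vcons (Vec Nat 0) 1 (vnil Nat) (vcons (Vec Nat 0) 0 (vnil Nat) (vnil (Vec Nat 0))))
inferred type:
  Vec (Vec Nat 0) 3
normal-order step count: 9
started in normal form: no
first redex: a beta-redex


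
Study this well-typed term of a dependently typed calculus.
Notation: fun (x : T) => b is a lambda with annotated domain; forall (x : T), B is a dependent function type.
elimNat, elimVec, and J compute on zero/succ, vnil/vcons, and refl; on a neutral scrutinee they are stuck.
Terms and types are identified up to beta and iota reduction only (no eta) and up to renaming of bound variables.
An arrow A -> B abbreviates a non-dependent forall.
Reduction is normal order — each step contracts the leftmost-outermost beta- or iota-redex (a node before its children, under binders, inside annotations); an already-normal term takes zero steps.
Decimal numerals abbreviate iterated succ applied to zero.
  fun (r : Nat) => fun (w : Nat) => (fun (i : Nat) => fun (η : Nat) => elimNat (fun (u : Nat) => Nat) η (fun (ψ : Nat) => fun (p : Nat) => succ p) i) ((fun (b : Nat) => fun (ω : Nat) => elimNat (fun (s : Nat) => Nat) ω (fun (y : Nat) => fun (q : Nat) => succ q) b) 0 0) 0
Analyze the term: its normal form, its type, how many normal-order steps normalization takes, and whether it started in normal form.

normal form:
  fun (r : Nat) => fun (w : Nat) => 0
inferred type:
  Nat -> Nat -> Nat
normal-order step count: 6
started in normal form: no
first redex: a beta-redex


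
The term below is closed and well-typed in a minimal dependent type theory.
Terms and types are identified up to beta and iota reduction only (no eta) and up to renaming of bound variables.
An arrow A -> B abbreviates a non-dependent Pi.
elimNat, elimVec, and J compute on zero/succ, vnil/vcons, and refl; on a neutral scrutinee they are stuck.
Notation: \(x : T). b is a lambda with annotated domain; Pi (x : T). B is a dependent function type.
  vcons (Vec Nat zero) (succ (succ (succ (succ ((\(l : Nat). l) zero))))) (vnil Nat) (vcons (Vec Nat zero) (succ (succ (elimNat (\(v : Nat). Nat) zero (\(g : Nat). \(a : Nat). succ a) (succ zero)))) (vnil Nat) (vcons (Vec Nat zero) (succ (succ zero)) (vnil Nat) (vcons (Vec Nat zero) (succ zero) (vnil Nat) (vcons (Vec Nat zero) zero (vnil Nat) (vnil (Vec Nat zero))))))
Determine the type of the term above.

type:
  Vec (Vec Nat zero) (succ (succ (succ (succ (succ zero)))))


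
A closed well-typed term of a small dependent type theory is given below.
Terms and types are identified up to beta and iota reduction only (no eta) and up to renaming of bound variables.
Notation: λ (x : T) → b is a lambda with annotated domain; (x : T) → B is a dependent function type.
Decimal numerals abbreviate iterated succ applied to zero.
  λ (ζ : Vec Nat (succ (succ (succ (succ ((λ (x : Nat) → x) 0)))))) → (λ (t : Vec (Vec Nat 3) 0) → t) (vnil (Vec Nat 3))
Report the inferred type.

the term's type:
  (ζ : Vec Nat 4) → Vec (Vec Nat 3) 0


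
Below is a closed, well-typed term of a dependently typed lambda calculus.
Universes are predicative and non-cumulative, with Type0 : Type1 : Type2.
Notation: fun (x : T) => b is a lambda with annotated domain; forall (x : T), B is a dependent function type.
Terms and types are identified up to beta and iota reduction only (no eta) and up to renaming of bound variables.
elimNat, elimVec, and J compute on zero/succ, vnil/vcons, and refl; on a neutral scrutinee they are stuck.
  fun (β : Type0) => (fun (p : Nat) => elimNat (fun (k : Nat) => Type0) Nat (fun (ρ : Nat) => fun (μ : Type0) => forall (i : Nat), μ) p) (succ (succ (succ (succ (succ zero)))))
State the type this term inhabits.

type:
  forall (β : Type0), Type0


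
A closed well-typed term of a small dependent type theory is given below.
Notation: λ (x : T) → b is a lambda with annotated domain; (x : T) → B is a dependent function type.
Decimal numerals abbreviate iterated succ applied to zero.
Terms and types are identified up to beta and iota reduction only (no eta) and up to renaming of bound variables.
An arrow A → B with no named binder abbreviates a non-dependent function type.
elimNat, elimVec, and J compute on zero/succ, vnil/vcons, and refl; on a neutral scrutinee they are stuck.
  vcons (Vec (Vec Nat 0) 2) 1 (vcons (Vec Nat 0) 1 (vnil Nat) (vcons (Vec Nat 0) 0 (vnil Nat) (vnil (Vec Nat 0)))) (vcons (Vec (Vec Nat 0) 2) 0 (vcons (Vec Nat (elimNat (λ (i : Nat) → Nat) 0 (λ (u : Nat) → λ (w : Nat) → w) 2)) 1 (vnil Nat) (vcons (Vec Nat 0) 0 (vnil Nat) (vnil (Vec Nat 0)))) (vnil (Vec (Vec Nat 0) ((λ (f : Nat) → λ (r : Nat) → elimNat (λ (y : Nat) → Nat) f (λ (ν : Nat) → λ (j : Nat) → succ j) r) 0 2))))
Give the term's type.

type:
  Vec (Vec (Vec Nat 0) 2) 2


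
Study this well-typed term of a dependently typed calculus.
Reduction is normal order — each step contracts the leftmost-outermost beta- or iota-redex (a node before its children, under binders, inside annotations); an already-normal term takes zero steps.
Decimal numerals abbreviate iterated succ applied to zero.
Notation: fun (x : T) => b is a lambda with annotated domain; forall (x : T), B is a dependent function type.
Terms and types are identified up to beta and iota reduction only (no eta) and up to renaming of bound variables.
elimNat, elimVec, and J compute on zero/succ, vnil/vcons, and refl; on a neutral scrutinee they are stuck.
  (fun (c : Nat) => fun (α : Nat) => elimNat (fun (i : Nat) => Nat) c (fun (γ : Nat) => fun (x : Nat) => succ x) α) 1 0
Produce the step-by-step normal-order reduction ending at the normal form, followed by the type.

normal-order reduction:
  (fun (c : Nat) => fun (α : Nat) => elimNat (fun (i : Nat) => Nat) c (fun (γ : Nat) => fun (x : Nat) => succ x) α) 1 0
  ~> (fun (c : Nat) => elimNat (fun (α : Nat) => Nat) 1 (fun (i : Nat) => fun (γ : Nat) => succ γ) c) 0
  ~> elimNat (fun (c : Nat) => Nat) 1 (fun (α : Nat) => fun (i : Nat) => succ i) 0
  ~> 1
type:
  Nat


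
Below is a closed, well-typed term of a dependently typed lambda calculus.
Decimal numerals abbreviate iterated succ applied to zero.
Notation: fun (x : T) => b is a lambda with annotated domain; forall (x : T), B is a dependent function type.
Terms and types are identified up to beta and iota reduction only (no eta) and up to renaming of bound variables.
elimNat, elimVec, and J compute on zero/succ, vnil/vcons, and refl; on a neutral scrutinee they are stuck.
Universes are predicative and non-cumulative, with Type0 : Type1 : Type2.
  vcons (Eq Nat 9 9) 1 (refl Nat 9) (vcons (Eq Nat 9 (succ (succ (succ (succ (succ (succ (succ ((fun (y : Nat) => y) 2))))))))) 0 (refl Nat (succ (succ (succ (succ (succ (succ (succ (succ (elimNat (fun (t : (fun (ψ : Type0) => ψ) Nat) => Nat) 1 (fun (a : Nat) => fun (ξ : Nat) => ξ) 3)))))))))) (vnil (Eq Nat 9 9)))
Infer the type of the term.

inferred type:
  Vec (Eq Nat 9 9) 2


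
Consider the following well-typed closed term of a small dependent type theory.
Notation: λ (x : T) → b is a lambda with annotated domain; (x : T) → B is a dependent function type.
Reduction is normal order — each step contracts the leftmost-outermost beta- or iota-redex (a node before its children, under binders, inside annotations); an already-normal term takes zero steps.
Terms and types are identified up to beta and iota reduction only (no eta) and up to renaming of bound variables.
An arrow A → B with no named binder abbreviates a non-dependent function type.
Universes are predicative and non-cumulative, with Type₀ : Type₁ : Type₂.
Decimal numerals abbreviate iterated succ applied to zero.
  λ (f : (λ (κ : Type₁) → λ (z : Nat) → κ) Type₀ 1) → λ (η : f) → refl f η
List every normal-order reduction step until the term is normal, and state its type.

reduction (normal order):
  λ (f : (λ (κ : Type₁) → λ (z : Nat) → κ) Type₀ 1) → λ (η : f) → refl f η
  ~> λ (f : (λ (κ : Nat) → Type₀) 1) → λ (z : f) → refl f z
  ~> λ (f : Type₀) → λ (κ : f) → refl f κ
inferred type:
  (f : Type₀) → (κ : f) → Eq f κ κ


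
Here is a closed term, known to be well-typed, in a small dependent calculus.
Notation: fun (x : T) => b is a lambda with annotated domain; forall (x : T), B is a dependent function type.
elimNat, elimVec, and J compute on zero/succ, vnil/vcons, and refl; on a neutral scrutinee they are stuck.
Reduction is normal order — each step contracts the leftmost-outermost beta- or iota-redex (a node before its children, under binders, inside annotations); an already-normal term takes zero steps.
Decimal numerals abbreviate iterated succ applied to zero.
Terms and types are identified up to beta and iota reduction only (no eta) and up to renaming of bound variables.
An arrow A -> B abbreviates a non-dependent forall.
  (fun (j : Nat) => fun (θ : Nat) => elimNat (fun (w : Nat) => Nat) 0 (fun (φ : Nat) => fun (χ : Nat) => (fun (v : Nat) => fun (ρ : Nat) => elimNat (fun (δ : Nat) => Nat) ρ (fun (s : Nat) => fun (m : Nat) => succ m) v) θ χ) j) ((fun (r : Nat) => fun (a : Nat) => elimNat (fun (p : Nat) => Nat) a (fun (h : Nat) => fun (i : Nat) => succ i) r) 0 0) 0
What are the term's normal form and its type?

normal form:
  0
inferred type:
  Nat
observation: contracting a beta-redex first, the term normalizes in 9 steps.


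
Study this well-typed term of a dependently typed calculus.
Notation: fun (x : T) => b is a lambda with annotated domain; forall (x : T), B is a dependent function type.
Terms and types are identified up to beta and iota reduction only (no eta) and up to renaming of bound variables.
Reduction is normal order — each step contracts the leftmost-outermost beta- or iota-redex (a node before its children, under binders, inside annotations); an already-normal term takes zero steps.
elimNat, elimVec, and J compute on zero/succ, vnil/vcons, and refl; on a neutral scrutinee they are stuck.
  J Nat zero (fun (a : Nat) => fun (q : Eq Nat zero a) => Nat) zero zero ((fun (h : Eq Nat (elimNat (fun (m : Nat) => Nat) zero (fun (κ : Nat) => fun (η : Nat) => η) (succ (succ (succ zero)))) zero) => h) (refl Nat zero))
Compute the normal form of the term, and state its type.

resulting normal form:
  zero
inferred type:
  Nat
observation: contracting a beta-redex first, the term normalizes in 2 steps.


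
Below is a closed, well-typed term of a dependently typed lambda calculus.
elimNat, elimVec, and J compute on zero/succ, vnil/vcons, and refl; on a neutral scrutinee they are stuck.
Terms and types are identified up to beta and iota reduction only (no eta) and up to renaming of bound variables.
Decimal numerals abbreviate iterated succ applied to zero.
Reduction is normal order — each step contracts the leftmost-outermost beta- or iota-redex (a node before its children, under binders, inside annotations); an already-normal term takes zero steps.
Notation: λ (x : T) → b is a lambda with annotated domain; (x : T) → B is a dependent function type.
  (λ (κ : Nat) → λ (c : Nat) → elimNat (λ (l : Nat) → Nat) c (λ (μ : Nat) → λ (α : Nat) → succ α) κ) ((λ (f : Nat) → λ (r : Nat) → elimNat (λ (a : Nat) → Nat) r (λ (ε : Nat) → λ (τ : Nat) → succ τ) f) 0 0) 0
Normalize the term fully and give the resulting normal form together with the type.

resulting normal form:
  0
inferred type:
  Nat


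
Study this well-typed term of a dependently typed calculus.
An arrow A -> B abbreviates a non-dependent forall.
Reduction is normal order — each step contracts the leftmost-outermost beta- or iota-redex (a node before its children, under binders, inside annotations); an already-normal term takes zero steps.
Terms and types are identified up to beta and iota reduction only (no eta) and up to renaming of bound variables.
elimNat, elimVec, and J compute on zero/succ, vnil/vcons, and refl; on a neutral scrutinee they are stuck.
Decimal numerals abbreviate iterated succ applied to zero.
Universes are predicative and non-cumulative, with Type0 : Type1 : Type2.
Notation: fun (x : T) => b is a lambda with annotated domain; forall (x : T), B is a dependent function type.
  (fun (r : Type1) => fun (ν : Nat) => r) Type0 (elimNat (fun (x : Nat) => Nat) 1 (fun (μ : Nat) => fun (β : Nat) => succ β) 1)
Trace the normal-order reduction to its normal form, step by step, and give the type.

normal-order reduction:
  (fun (r : Type1) => fun (ν : Nat) => r) Type0 (elimNat (fun (x : Nat) => Nat) 1 (fun (μ : Nat) => fun (β : Nat) => succ β) 1)
  ~> (fun (r : Nat) => Type0) (elimNat (fun (ν : Nat) => Nat) 1 (fun (x : Nat) => fun (μ : Nat) => succ μ) 1)
  ~> Type0
the term's type:
  Type1


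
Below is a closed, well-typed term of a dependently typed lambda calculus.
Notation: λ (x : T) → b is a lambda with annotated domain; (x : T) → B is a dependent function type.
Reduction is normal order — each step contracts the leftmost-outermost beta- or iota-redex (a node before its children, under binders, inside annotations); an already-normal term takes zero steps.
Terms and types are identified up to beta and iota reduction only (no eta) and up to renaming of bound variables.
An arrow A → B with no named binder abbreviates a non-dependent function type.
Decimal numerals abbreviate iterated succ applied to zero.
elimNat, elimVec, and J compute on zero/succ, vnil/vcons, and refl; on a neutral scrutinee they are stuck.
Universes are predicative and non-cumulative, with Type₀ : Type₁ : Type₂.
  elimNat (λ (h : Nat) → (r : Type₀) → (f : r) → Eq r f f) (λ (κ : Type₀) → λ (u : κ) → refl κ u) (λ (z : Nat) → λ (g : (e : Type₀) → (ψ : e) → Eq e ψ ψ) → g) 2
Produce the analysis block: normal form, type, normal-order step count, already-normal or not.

reduced normal form:
  λ (h : Type₀) → λ (r : h) → refl h r
the term's type:
  (h : Type₀) → (r : h) → Eq h r r
normal-order step count: 7
already normal: no
first redex: an elimNat iota-redex


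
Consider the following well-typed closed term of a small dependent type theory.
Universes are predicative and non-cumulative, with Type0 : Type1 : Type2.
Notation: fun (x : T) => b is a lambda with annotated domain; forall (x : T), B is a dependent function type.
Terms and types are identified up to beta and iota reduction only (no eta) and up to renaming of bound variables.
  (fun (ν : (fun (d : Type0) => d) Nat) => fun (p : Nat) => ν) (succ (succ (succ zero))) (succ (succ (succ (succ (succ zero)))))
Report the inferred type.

the term's type:
  Nat


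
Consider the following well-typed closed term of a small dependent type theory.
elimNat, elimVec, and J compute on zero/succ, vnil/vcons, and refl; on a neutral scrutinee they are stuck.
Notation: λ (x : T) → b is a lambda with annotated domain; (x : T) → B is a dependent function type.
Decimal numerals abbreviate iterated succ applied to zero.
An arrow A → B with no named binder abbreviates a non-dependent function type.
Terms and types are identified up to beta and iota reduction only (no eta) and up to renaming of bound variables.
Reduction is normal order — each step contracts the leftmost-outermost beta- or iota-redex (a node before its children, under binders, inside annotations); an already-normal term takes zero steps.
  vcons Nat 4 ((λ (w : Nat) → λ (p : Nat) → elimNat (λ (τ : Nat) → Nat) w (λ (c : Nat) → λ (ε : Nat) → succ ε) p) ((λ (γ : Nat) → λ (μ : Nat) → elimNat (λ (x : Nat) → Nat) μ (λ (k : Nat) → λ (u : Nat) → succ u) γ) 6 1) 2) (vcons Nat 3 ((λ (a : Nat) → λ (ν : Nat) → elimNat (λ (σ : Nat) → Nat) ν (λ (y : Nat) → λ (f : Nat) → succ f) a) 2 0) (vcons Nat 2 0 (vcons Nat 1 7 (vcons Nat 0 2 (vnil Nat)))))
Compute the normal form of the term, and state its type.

resulting normal form:
  vcons Nat 4 9 (vcons Nat 3 2 (vcons Nat 2 0 (vcons Nat 1 7 (vcons Nat 0 2 (vnil Nat)))))
inferred type:
  Vec Nat 5
observation: contracting a beta-redex first, the term normalizes in 39 steps.


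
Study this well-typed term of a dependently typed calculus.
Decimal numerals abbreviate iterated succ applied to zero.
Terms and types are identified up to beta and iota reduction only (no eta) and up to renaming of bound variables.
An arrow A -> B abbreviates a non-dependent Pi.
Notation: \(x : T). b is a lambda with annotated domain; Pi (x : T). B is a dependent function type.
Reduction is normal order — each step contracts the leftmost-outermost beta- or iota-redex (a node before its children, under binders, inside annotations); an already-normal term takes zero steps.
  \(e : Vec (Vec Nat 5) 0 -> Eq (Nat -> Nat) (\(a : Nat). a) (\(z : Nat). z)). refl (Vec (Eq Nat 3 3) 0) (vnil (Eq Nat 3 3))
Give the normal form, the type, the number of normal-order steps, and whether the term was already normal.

normal form:
  \(e : Vec (Vec Nat 5) 0 -> Eq (Nat -> Nat) (\(a : Nat). a) (\(z : Nat). z)). refl (Vec (Eq Nat 3 3) 0) (vnil (Eq Nat 3 3))
type:
  (Vec (Vec Nat 5) 0 -> Eq (Nat -> Nat) (\(e : Nat). e) (\(a : Nat). a)) -> Eq (Vec (Eq Nat 3 3) 0) (vnil (Eq Nat 3 3)) (vnil (Eq Nat 3 3))
steps to reach normal form (normal order): 0
term was already normal: yes


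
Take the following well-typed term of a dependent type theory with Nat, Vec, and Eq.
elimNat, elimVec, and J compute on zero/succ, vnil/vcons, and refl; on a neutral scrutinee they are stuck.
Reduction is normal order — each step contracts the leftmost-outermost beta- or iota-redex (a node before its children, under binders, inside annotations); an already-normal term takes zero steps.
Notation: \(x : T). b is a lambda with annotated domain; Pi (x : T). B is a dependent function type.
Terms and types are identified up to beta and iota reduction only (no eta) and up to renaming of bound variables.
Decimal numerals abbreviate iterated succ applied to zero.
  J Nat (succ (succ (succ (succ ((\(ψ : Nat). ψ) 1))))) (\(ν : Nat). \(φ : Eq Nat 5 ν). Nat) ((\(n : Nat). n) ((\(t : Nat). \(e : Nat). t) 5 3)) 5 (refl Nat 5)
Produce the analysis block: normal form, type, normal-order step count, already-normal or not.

resulting normal form:
  5
the term's type:
  Nat
reduction steps (normal order): 4
started in normal form: no
first redex: a J iota-redex


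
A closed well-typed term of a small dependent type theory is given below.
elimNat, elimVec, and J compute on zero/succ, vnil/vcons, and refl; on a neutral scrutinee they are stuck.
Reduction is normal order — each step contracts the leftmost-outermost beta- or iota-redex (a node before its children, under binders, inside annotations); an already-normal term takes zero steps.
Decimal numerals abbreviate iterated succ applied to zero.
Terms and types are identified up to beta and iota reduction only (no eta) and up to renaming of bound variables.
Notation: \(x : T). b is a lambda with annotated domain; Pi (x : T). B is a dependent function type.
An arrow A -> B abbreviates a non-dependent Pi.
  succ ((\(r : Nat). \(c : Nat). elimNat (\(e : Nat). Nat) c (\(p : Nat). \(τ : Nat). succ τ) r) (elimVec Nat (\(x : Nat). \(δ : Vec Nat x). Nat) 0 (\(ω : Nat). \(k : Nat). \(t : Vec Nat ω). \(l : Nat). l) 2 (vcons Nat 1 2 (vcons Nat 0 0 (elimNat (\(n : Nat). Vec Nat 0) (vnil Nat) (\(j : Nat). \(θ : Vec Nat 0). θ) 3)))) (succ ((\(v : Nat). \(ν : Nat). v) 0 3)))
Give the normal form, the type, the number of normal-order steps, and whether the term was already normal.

normal form:
  2
inferred type:
  Nat
reduction steps (normal order): 26
already normal: no
first redex: a beta-redex


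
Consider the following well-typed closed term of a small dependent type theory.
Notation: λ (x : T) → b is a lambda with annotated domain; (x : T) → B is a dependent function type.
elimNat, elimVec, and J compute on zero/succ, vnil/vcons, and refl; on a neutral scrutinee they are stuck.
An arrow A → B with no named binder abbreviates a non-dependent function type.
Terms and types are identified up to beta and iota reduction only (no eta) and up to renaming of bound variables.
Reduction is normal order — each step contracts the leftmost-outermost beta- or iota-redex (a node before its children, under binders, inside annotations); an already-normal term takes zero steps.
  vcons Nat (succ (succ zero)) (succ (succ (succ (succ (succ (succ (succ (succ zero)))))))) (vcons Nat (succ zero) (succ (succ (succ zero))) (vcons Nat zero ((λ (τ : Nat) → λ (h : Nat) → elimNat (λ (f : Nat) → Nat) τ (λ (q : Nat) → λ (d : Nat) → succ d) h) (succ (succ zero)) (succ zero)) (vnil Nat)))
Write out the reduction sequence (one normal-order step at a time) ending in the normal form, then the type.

reduction (normal order):
  vcons Nat (succ (succ zero)) (succ (succ (succ (succ (succ (succ (succ (succ zero)))))))) (vcons Nat (succ zero) (succ (succ (succ zero))) (vcons Nat zero ((λ (τ : Nat) → λ (h : Nat) → elimNat (λ (f : Nat) → Nat) τ (λ (q : Nat) → λ (d : Nat) → succ d) h) (succ (succ zero)) (succ zero)) (vnil Nat)))
  ~> vcons Nat (succ (succ zero)) (succ (succ (succ (succ (succ (succ (succ (succ zero)))))))) (vcons Nat (succ zero) (succ (succ (succ zero))) (vcons Nat zero ((λ (τ : Nat) → elimNat (λ (h : Nat) → Nat) (succ (succ zero)) (λ (f : Nat) → λ (q : Nat) → succ q) τ) (succ zero)) (vnil Nat)))
  ~> vcons Nat (succ (succ zero)) (succ (succ (succ (succ (succ (succ (succ (succ zero)))))))) (vcons Nat (succ zero) (succ (succ (succ zero))) (vcons Nat zero (elimNat (λ (τ : Nat) → Nat) (succ (succ zero)) (λ (h : Nat) → λ (f : Nat) → succ f) (succ zero)) (vnil Nat)))
  ~> vcons Nat (succ (succ zero)) (succ (succ (succ (succ (succ (succ (succ (succ zero)))))))) (vcons Nat (succ zero) (succ (succ (succ zero))) (vcons Nat zero ((λ (τ : Nat) → λ (h : Nat) → succ h) zero (elimNat (λ (f : Nat) → Nat) (succ (succ zero)) (λ (q : Nat) → λ (d : Nat) → succ d) zero)) (vnil Nat)))
  ~> vcons Nat (succ (succ zero)) (succ (succ (succ (succ (succ (succ (succ (succ zero)))))))) (vcons Nat (succ zero) (succ (succ (succ zero))) (vcons Nat zero ((λ (τ : Nat) → succ τ) (elimNat (λ (h : Nat) → Nat) (succ (succ zero)) (λ (f : Nat) → λ (q : Nat) → succ q) zero)) (vnil Nat)))
  ~> vcons Nat (succ (succ zero)) (succ (succ (succ (succ (succ (succ (succ (succ zero)))))))) (vcons Nat (succ zero) (succ (succ (succ zero))) (vcons Nat zero (succ (elimNat (λ (τ : Nat) → Nat) (succ (succ zero)) (λ (h : Nat) → λ (f : Nat) → succ f) zero)) (vnil Nat)))
  ~> vcons Nat (succ (succ zero)) (succ (succ (succ (succ (succ (succ (succ (succ zero)))))))) (vcons Nat (succ zero) (succ (succ (succ zero))) (vcons Nat zero (succ (succ (succ zero))) (vnil Nat)))
the term's type:
  Vec Nat (succ (succ (succ zero)))


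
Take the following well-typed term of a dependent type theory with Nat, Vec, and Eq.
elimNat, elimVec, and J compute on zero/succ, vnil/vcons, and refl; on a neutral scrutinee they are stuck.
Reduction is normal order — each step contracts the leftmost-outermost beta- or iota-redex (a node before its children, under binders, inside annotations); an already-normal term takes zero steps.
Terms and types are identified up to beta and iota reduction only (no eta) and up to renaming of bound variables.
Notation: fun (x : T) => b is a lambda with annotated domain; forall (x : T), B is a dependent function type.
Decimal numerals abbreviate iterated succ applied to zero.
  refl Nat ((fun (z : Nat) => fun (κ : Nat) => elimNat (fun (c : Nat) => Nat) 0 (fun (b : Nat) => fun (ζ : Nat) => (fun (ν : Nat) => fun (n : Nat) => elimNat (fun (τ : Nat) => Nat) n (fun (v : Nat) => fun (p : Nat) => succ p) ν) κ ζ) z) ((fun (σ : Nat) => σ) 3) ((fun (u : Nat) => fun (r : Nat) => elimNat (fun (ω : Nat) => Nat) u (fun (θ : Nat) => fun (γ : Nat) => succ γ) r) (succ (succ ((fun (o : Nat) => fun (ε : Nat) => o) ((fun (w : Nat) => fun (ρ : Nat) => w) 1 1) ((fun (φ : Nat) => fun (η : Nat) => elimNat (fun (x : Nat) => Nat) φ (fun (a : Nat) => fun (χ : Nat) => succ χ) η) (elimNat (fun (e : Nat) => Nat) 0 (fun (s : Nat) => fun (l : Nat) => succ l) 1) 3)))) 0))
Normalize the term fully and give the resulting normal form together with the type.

reduced normal form:
  refl Nat 9
the term's type:
  Eq Nat 9 9
observation: the term reaches its normal form after 32 normal-order steps.


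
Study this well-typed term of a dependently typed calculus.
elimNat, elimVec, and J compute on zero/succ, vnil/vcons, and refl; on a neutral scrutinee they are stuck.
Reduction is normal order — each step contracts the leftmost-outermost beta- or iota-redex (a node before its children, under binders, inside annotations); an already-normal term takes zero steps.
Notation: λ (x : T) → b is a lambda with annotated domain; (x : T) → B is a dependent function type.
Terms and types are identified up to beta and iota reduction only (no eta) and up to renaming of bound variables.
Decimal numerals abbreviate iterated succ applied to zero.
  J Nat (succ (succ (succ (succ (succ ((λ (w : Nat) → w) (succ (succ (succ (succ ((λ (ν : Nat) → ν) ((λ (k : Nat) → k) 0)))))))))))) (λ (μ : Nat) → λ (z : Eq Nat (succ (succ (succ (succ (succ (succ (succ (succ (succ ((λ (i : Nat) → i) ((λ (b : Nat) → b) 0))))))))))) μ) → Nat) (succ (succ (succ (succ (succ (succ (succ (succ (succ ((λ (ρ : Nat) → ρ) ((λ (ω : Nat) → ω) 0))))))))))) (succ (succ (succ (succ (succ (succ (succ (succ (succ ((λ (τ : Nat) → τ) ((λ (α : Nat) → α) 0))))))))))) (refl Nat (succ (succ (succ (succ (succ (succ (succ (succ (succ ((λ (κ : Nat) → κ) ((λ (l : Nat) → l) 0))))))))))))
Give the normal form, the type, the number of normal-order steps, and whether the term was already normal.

reduced normal form:
  9
type:
  Nat
normal-order step count: 3
term was already normal: no
first redex: a J iota-redex


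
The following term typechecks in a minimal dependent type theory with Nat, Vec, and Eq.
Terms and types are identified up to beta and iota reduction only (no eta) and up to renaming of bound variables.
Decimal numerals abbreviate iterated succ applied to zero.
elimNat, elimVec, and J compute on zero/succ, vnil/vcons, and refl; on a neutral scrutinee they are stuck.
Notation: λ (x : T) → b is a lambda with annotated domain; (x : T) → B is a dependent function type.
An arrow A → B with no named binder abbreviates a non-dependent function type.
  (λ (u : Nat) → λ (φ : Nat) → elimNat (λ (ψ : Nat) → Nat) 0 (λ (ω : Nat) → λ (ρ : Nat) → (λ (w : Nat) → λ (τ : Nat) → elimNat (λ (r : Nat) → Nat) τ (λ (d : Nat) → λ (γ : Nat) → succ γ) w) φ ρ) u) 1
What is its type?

type:
  Nat → Nat


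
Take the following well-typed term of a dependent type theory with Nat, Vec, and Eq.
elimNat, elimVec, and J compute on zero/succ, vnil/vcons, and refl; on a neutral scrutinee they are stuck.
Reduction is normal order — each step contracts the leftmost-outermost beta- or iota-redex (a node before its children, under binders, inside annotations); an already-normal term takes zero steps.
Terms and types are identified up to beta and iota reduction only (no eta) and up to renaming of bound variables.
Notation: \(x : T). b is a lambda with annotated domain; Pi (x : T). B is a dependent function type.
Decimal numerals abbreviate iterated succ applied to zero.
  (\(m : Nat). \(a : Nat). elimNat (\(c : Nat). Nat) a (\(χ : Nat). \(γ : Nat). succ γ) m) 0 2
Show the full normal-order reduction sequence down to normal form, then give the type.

normal-order reduction sequence:
  (\(m : Nat). \(a : Nat). elimNat (\(c : Nat). Nat) a (\(χ : Nat). \(γ : Nat). succ γ) m) 0 2
  ~> (\(m : Nat). elimNat (\(a : Nat). Nat) m (\(c : Nat). \(χ : Nat). succ χ) 0) 2
  ~> elimNat (\(m : Nat). Nat) 2 (\(a : Nat). \(c : Nat). succ c) 0
  ~> 2
type:
  Nat


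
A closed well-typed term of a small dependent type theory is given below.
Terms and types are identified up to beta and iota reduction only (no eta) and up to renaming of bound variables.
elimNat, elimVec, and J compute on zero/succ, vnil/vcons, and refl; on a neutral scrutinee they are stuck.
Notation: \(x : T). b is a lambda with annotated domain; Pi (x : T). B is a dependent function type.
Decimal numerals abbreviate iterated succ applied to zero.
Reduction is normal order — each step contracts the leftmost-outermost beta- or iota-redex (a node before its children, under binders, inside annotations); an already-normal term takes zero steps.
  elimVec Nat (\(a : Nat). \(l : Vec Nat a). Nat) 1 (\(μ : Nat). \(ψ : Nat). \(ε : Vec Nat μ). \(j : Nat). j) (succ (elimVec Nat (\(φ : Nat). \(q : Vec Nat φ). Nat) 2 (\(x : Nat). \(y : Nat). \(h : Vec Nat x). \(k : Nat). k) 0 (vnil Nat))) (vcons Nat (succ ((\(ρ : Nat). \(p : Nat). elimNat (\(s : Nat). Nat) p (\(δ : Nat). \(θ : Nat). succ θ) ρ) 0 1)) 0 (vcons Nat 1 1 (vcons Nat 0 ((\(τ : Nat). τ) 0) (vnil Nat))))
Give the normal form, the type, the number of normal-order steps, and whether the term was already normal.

normal form:
  1
inferred type:
  Nat
reduction steps (normal order): 16
term was already normal: no
first contracted redex: an elimVec iota-redex


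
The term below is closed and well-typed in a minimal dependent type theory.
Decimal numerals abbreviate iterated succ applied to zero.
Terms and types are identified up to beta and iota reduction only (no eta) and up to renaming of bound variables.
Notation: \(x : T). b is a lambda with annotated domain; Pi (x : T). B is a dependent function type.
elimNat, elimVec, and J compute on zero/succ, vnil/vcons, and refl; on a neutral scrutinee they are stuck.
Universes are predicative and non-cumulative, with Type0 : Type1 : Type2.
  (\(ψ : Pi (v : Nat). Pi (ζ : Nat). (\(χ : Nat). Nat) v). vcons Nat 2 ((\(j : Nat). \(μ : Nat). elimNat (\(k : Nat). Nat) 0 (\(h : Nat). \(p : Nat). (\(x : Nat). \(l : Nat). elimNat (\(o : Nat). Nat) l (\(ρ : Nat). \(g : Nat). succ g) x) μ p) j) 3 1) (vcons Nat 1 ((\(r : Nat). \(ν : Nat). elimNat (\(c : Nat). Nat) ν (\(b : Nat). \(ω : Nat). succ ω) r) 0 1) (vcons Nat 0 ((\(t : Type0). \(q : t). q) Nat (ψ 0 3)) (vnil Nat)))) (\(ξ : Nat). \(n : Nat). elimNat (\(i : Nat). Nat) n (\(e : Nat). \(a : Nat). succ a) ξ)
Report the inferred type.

inferred type:
  Vec Nat 3


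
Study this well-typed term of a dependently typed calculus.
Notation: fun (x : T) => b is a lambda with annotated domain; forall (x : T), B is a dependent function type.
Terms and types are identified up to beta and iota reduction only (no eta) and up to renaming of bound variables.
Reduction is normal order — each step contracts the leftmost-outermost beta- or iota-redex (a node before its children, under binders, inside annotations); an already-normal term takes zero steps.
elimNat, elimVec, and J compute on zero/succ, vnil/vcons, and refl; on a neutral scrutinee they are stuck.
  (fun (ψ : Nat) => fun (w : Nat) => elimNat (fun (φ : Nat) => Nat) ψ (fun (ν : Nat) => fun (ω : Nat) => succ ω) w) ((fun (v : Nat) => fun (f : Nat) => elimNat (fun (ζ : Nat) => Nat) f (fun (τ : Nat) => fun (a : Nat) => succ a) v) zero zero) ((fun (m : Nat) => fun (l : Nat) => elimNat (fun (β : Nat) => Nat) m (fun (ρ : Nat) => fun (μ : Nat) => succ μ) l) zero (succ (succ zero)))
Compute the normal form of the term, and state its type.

reduced normal form:
  succ (succ zero)
type:
  Nat


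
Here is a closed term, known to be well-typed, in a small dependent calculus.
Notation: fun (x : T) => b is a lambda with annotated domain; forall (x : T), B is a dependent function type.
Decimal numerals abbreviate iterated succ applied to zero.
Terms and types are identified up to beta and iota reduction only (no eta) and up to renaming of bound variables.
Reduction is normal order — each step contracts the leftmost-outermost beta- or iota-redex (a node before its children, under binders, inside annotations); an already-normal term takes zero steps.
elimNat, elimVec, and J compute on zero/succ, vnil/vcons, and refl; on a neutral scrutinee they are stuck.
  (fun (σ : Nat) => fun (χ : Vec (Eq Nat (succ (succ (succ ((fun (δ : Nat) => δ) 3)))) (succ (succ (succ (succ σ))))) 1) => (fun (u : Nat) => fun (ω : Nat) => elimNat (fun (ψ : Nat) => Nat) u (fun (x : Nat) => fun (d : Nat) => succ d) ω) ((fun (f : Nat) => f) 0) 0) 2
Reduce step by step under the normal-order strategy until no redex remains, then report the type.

normal-order reduction:
  (fun (σ : Nat) => fun (χ : Vec (Eq Nat (succ (succ (succ ((fun (δ : Nat) => δ) 3)))) (succ (succ (succ (succ σ))))) 1) => (fun (u : Nat) => fun (ω : Nat) => elimNat (fun (ψ : Nat) => Nat) u (fun (x : Nat) => fun (d : Nat) => succ d) ω) ((fun (f : Nat) => f) 0) 0) 2
  ~> fun (σ : Vec (Eq Nat (succ (succ (succ ((fun (χ : Nat) => χ) 3)))) 6) 1) => (fun (δ : Nat) => fun (u : Nat) => elimNat (fun (ω : Nat) => Nat) δ (fun (ψ : Nat) => fun (x : Nat) => succ x) u) ((fun (d : Nat) => d) 0) 0
  ~> fun (σ : Vec (Eq Nat 6 6) 1) => (fun (χ : Nat) => fun (δ : Nat) => elimNat (fun (u : Nat) => Nat) χ (fun (ω : Nat) => fun (ψ : Nat) => succ ψ) δ) ((fun (x : Nat) => x) 0) 0
  ~> fun (σ : Vec (Eq Nat 6 6) 1) => (fun (χ : Nat) => elimNat (fun (δ : Nat) => Nat) ((fun (u : Nat) => u) 0) (fun (ω : Nat) => fun (ψ : Nat) => succ ψ) χ) 0
  ~> fun (σ : Vec (Eq Nat 6 6) 1) => elimNat (fun (χ : Nat) => Nat) ((fun (δ : Nat) => δ) 0) (fun (u : Nat) => fun (ω : Nat) => succ ω) 0
  ~> fun (σ : Vec (Eq Nat 6 6) 1) => (fun (χ : Nat) => χ) 0
  ~> fun (σ : Vec (Eq Nat 6 6) 1) => 0
the term's type:
  forall (σ : Vec (Eq Nat 6 6) 1), Nat
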